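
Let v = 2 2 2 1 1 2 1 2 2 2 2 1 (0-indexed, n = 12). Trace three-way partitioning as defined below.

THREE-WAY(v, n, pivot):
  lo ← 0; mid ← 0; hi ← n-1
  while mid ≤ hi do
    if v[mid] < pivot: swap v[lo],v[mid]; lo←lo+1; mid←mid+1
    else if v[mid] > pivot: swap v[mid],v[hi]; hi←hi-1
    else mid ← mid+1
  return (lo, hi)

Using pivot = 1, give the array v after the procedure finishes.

lo=0 mid=0 hi=11
2>1: swap(0,11), hi=10 ⇒ 1 2 2 1 1 2 1 2 2 2 2 2
1=1: mid=1
2>1: swap(1,10), hi=9 ⇒ 1 2 2 1 1 2 1 2 2 2 2 2
2>1: swap(1,9), hi=8 ⇒ 1 2 2 1 1 2 1 2 2 2 2 2
2>1: swap(1,8), hi=7 ⇒ 1 2 2 1 1 2 1 2 2 2 2 2
2>1: swap(1,7), hi=6 ⇒ 1 2 2 1 1 2 1 2 2 2 2 2
2>1: swap(1,6), hi=5 ⇒ 1 1 2 1 1 2 2 2 2 2 2 2
1=1: mid=2
2>1: swap(2,5), hi=4 ⇒ 1 1 2 1 1 2 2 2 2 2 2 2
2>1: swap(2,4), hi=3 ⇒ 1 1 1 1 2 2 2 2 2 2 2 2
1=1: mid=3
1=1: mid=4
done. lo=0 hi=3; v=1 1 1 1 2 2 2 2 2 2 2 2

1 1 1 1 2 2 2 2 2 2 2 2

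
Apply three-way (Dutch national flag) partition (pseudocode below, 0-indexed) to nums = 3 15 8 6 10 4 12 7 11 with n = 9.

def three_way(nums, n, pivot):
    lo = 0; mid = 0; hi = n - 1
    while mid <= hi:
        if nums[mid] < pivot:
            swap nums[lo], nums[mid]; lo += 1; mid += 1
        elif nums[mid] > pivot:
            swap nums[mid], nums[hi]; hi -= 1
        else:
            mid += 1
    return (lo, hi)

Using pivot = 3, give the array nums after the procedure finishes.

3 8 6 10 4 12 7 11 15

pivot = 3; lo=0, mid=0, hi=8
nums[mid]=3=3: mid=1
nums[mid]=15>3: swap nums[1],nums[8]; hi=7 → 3 11 8 6 10 4 12 7 15
nums[mid]=11>3: swap nums[1],nums[7]; hi=6 → 3 7 8 6 10 4 12 11 15
nums[mid]=7>3: swap nums[1],nums[6]; hi=5 → 3 12 8 6 10 4 7 11 15
nums[mid]=12>3: swap nums[1],nums[5]; hi=4 → 3 4 8 6 10 12 7 11 15
nums[mid]=4>3: swap nums[1],nums[4]; hi=3 → 3 10 8 6 4 12 7 11 15
nums[mid]=10>3: swap nums[1],nums[3]; hi=2 → 3 6 8 10 4 12 7 11 15
nums[mid]=6>3: swap nums[1],nums[2]; hi=1 → 3 8 6 10 4 12 7 11 15
nums[mid]=8>3: swap nums[1],nums[1]; hi=0 → 3 8 6 10 4 12 7 11 15
end: lo=0, hi=0; nums = 3 8 6 10 4 12 7 11 15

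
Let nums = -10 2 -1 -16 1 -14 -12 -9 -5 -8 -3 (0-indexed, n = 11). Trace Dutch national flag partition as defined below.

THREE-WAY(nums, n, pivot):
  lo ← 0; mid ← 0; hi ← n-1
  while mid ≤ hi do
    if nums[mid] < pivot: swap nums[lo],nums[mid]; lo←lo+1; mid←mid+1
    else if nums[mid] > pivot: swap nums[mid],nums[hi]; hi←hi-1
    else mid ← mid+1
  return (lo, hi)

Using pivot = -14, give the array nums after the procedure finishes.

lo=0 mid=0 hi=10
-10>-14: swap(0,10), hi=9 ⇒ -3 2 -1 -16 1 -14 -12 -9 -5 -8 -10
-3>-14: swap(0,9), hi=8 ⇒ -8 2 -1 -16 1 -14 -12 -9 -5 -3 -10
-8>-14: swap(0,8), hi=7 ⇒ -5 2 -1 -16 1 -14 -12 -9 -8 -3 -10
-5>-14: swap(0,7), hi=6 ⇒ -9 2 -1 -16 1 -14 -12 -5 -8 -3 -10
-9>-14: swap(0,6), hi=5 ⇒ -12 2 -1 -16 1 -14 -9 -5 -8 -3 -10
-12>-14: swap(0,5), hi=4 ⇒ -14 2 -1 -16 1 -12 -9 -5 -8 -3 -10
-14=-14: mid=1
2>-14: swap(1,4), hi=3 ⇒ -14 1 -1 -16 2 -12 -9 -5 -8 -3 -10
1>-14: swap(1,3), hi=2 ⇒ -14 -16 -1 1 2 -12 -9 -5 -8 -3 -10
-16<-14: swap(0,1), lo=1 mid=2 ⇒ -16 -14 -1 1 2 -12 -9 -5 -8 -3 -10
-1>-14: swap(2,2), hi=1 ⇒ -16 -14 -1 1 2 -12 -9 -5 -8 -3 -10
done. lo=1 hi=1; nums=-16 -14 -1 1 2 -12 -9 -5 -8 -3 -10

-16 -14 -1 1 2 -12 -9 -5 -8 -3 -10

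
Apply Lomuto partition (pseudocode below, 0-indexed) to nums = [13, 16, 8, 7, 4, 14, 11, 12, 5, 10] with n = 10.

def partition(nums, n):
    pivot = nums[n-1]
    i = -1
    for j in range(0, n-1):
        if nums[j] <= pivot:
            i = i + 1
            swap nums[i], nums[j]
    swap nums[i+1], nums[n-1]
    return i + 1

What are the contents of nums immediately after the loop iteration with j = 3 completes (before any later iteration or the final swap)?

pivot = nums[9] = 10; i = -1
j=0: nums[0]=13 > 10 → no swap
j=1: nums[1]=16 > 10 → no swap
j=2: nums[2]=8 ≤ 10 → i=0, swap nums[0],nums[2] → [8, 16, 13, 7, 4, 14, 11, 12, 5, 10]
j=3: nums[3]=7 ≤ 10 → i=1, swap nums[1],nums[3] → [8, 7, 13, 16, 4, 14, 11, 12, 5, 10]
(after j=3) nums = [8, 7, 13, 16, 4, 14, 11, 12, 5, 10]

[8, 7, 13, 16, 4, 14, 11, 12, 5, 10]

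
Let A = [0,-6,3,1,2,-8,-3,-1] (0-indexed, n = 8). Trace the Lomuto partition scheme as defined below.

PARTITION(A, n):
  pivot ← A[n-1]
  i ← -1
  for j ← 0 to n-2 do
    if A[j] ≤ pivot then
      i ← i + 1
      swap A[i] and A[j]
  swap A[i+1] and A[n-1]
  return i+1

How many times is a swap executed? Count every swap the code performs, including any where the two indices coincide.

pivot = A[7] = -1; i = -1
j=0: A[0]=0 > -1 → no swap
j=1: A[1]=-6 ≤ -1 → i=0, swap A[0],A[1] → [-6,0,3,1,2,-8,-3,-1]
j=2: A[2]=3 > -1 → no swap
j=3: A[3]=1 > -1 → no swap
j=4: A[4]=2 > -1 → no swap
j=5: A[5]=-8 ≤ -1 → i=1, swap A[1],A[5] → [-6,-8,3,1,2,0,-3,-1]
j=6: A[6]=-3 ≤ -1 → i=2, swap A[2],A[6] → [-6,-8,-3,1,2,0,3,-1]
final swap A[3],A[7] → [-6,-8,-3,-1,2,0,3,1]; return 3

4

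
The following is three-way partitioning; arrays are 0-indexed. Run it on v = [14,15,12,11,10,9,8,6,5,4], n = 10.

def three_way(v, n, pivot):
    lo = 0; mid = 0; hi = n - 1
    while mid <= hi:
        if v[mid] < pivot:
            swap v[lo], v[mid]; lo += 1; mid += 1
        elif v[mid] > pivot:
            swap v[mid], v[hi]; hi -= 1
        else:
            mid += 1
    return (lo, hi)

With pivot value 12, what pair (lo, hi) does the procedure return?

lo=0 mid=0 hi=9
14>12: swap(0,9), hi=8 ⇒ [4,15,12,11,10,9,8,6,5,14]
4<12: swap(0,0), lo=1 mid=1 ⇒ [4,15,12,11,10,9,8,6,5,14]
15>12: swap(1,8), hi=7 ⇒ [4,5,12,11,10,9,8,6,15,14]
5<12: swap(1,1), lo=2 mid=2 ⇒ [4,5,12,11,10,9,8,6,15,14]
12=12: mid=3
11<12: swap(2,3), lo=3 mid=4 ⇒ [4,5,11,12,10,9,8,6,15,14]
10<12: swap(3,4), lo=4 mid=5 ⇒ [4,5,11,10,12,9,8,6,15,14]
9<12: swap(4,5), lo=5 mid=6 ⇒ [4,5,11,10,9,12,8,6,15,14]
8<12: swap(5,6), lo=6 mid=7 ⇒ [4,5,11,10,9,8,12,6,15,14]
6<12: swap(6,7), lo=7 mid=8 ⇒ [4,5,11,10,9,8,6,12,15,14]
done. lo=7 hi=7; v=[4,5,11,10,9,8,6,12,15,14]

(7, 7)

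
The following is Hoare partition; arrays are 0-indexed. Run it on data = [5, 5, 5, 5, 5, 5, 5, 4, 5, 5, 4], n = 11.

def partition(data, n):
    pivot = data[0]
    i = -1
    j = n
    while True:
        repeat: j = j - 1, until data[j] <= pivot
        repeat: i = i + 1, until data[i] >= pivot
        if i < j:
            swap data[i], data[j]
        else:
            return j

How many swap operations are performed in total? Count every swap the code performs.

pivot=5
j stops at 10 (4), i stops at 0 (5); swap ⇒ [4, 5, 5, 5, 5, 5, 5, 4, 5, 5, 5]
j stops at 9 (5), i stops at 1 (5); swap ⇒ [4, 5, 5, 5, 5, 5, 5, 4, 5, 5, 5]
j stops at 8 (5), i stops at 2 (5); swap ⇒ [4, 5, 5, 5, 5, 5, 5, 4, 5, 5, 5]
j stops at 7 (4), i stops at 3 (5); swap ⇒ [4, 5, 5, 4, 5, 5, 5, 5, 5, 5, 5]
j stops at 6 (5), i stops at 4 (5); swap ⇒ [4, 5, 5, 4, 5, 5, 5, 5, 5, 5, 5]
j stops at 5, i stops at 5; i≥j ⇒ return 5. data=[4, 5, 5, 4, 5, 5, 5, 5, 5, 5, 5]

5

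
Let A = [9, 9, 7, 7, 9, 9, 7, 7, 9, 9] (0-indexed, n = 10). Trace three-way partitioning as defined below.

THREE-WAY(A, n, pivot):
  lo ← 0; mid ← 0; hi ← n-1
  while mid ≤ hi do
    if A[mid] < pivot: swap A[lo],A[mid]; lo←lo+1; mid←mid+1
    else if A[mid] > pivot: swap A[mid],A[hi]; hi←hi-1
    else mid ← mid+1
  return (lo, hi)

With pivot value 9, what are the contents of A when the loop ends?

pivot = 9; lo=0, mid=0, hi=9
A[mid]=9=9: mid=1
A[mid]=9=9: mid=2
A[mid]=7<9: swap A[0],A[2]; lo=1,mid=3 → [7, 9, 9, 7, 9, 9, 7, 7, 9, 9]
A[mid]=7<9: swap A[1],A[3]; lo=2,mid=4 → [7, 7, 9, 9, 9, 9, 7, 7, 9, 9]
A[mid]=9=9: mid=5
A[mid]=9=9: mid=6
A[mid]=7<9: swap A[2],A[6]; lo=3,mid=7 → [7, 7, 7, 9, 9, 9, 9, 7, 9, 9]
A[mid]=7<9: swap A[3],A[7]; lo=4,mid=8 → [7, 7, 7, 7, 9, 9, 9, 9, 9, 9]
A[mid]=9=9: mid=9
A[mid]=9=9: mid=10
end: lo=4, hi=9; A = [7, 7, 7, 7, 9, 9, 9, 9, 9, 9]

[7, 7, 7, 7, 9, 9, 9, 9, 9, 9]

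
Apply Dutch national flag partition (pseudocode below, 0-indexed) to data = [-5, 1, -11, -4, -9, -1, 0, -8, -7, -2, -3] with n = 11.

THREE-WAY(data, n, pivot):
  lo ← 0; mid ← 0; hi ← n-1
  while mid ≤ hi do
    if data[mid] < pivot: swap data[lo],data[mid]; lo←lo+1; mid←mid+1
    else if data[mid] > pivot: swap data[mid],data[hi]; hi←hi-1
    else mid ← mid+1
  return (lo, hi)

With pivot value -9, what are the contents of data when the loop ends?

pivot = -9; lo=0, mid=0, hi=10
data[mid]=-5>-9: swap data[0],data[10]; hi=9 → [-3, 1, -11, -4, -9, -1, 0, -8, -7, -2, -5]
data[mid]=-3>-9: swap data[0],data[9]; hi=8 → [-2, 1, -11, -4, -9, -1, 0, -8, -7, -3, -5]
data[mid]=-2>-9: swap data[0],data[8]; hi=7 → [-7, 1, -11, -4, -9, -1, 0, -8, -2, -3, -5]
data[mid]=-7>-9: swap data[0],data[7]; hi=6 → [-8, 1, -11, -4, -9, -1, 0, -7, -2, -3, -5]
data[mid]=-8>-9: swap data[0],data[6]; hi=5 → [0, 1, -11, -4, -9, -1, -8, -7, -2, -3, -5]
data[mid]=0>-9: swap data[0],data[5]; hi=4 → [-1, 1, -11, -4, -9, 0, -8, -7, -2, -3, -5]
data[mid]=-1>-9: swap data[0],data[4]; hi=3 → [-9, 1, -11, -4, -1, 0, -8, -7, -2, -3, -5]
data[mid]=-9=-9: mid=1
data[mid]=1>-9: swap data[1],data[3]; hi=2 → [-9, -4, -11, 1, -1, 0, -8, -7, -2, -3, -5]
data[mid]=-4>-9: swap data[1],data[2]; hi=1 → [-9, -11, -4, 1, -1, 0, -8, -7, -2, -3, -5]
data[mid]=-11<-9: swap data[0],data[1]; lo=1,mid=2 → [-11, -9, -4, 1, -1, 0, -8, -7, -2, -3, -5]
end: lo=1, hi=1; data = [-11, -9, -4, 1, -1, 0, -8, -7, -2, -3, -5]

[-11, -9, -4, 1, -1, 0, -8, -7, -2, -3, -5]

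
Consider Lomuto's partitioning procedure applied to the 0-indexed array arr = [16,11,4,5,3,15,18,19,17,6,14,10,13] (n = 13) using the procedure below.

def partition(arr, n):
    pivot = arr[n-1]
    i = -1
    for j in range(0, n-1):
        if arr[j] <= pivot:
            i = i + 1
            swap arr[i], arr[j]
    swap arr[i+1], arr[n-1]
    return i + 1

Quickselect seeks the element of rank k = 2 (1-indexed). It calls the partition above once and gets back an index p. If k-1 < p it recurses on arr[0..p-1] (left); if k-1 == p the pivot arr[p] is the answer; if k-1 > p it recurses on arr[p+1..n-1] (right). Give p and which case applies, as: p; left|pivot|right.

6; left

pivot = arr[12] = 13; i = -1
j=0: arr[0]=16 > 13 → no swap
j=1: arr[1]=11 ≤ 13 → i=0, swap arr[0],arr[1] → [11,16,4,5,3,15,18,19,17,6,14,10,13]
j=2: arr[2]=4 ≤ 13 → i=1, swap arr[1],arr[2] → [11,4,16,5,3,15,18,19,17,6,14,10,13]
j=3: arr[3]=5 ≤ 13 → i=2, swap arr[2],arr[3] → [11,4,5,16,3,15,18,19,17,6,14,10,13]
j=4: arr[4]=3 ≤ 13 → i=3, swap arr[3],arr[4] → [11,4,5,3,16,15,18,19,17,6,14,10,13]
j=5: arr[5]=15 > 13 → no swap
j=6: arr[6]=18 > 13 → no swap
j=7: arr[7]=19 > 13 → no swap
j=8: arr[8]=17 > 13 → no swap
j=9: arr[9]=6 ≤ 13 → i=4, swap arr[4],arr[9] → [11,4,5,3,6,15,18,19,17,16,14,10,13]
j=10: arr[10]=14 > 13 → no swap
j=11: arr[11]=10 ≤ 13 → i=5, swap arr[5],arr[11] → [11,4,5,3,6,10,18,19,17,16,14,15,13]
final swap arr[6],arr[12] → [11,4,5,3,6,10,13,19,17,16,14,15,18]; return 6
p = 6; k-1 = 1 < 6 ⇒ left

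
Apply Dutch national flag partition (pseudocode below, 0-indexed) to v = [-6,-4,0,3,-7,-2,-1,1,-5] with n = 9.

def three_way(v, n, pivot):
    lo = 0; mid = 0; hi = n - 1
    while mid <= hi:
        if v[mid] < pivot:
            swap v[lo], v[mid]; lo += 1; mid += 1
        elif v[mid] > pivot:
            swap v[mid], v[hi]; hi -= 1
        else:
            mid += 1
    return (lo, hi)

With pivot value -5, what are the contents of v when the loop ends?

[-6,-7,-5,3,-2,-1,1,0,-4]

pivot = -5; lo=0, mid=0, hi=8
v[mid]=-6<-5: swap v[0],v[0]; lo=1,mid=1 → [-6,-4,0,3,-7,-2,-1,1,-5]
v[mid]=-4>-5: swap v[1],v[8]; hi=7 → [-6,-5,0,3,-7,-2,-1,1,-4]
v[mid]=-5=-5: mid=2
v[mid]=0>-5: swap v[2],v[7]; hi=6 → [-6,-5,1,3,-7,-2,-1,0,-4]
v[mid]=1>-5: swap v[2],v[6]; hi=5 → [-6,-5,-1,3,-7,-2,1,0,-4]
v[mid]=-1>-5: swap v[2],v[5]; hi=4 → [-6,-5,-2,3,-7,-1,1,0,-4]
v[mid]=-2>-5: swap v[2],v[4]; hi=3 → [-6,-5,-7,3,-2,-1,1,0,-4]
v[mid]=-7<-5: swap v[1],v[2]; lo=2,mid=3 → [-6,-7,-5,3,-2,-1,1,0,-4]
v[mid]=3>-5: swap v[3],v[3]; hi=2 → [-6,-7,-5,3,-2,-1,1,0,-4]
end: lo=2, hi=2; v = [-6,-7,-5,3,-2,-1,1,0,-4]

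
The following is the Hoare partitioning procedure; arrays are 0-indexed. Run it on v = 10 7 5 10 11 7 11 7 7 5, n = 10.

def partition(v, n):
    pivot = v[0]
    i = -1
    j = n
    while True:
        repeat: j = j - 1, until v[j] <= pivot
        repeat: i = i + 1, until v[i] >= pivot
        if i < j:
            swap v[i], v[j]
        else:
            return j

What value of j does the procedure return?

5

pivot = v[0] = 10; i = -1, j = 10
j→9 (v[9]=5≤10), i→0 (v[0]=10≥10); i<j, swap → 5 7 5 10 11 7 11 7 7 10
j→8 (v[8]=7≤10), i→3 (v[3]=10≥10); i<j, swap → 5 7 5 7 11 7 11 7 10 10
j→7 (v[7]=7≤10), i→4 (v[4]=11≥10); i<j, swap → 5 7 5 7 7 7 11 11 10 10
j→5, i→6; i≥j, return j=5. v = 5 7 5 7 7 7 11 11 10 10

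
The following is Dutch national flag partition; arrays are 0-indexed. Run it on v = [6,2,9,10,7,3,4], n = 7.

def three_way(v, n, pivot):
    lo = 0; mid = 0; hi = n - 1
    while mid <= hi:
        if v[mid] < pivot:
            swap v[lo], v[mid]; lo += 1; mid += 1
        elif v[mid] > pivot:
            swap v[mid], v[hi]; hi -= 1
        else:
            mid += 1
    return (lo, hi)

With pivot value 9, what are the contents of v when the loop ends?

[6,2,4,7,3,9,10]

pivot = 9; lo=0, mid=0, hi=6
v[mid]=6<9: swap v[0],v[0]; lo=1,mid=1 → [6,2,9,10,7,3,4]
v[mid]=2<9: swap v[1],v[1]; lo=2,mid=2 → [6,2,9,10,7,3,4]
v[mid]=9=9: mid=3
v[mid]=10>9: swap v[3],v[6]; hi=5 → [6,2,9,4,7,3,10]
v[mid]=4<9: swap v[2],v[3]; lo=3,mid=4 → [6,2,4,9,7,3,10]
v[mid]=7<9: swap v[3],v[4]; lo=4,mid=5 → [6,2,4,7,9,3,10]
v[mid]=3<9: swap v[4],v[5]; lo=5,mid=6 → [6,2,4,7,3,9,10]
end: lo=5, hi=5; v = [6,2,4,7,3,9,10]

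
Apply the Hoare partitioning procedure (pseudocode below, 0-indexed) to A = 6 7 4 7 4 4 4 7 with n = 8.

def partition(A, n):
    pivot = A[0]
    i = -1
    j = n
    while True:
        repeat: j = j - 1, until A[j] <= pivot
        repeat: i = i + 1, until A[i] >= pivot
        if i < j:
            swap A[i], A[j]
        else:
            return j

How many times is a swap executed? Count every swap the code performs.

pivot=6
j stops at 6 (4), i stops at 0 (6); swap ⇒ 4 7 4 7 4 4 6 7
j stops at 5 (4), i stops at 1 (7); swap ⇒ 4 4 4 7 4 7 6 7
j stops at 4 (4), i stops at 3 (7); swap ⇒ 4 4 4 4 7 7 6 7
j stops at 3, i stops at 4; i≥j ⇒ return 3. A=4 4 4 4 7 7 6 7

3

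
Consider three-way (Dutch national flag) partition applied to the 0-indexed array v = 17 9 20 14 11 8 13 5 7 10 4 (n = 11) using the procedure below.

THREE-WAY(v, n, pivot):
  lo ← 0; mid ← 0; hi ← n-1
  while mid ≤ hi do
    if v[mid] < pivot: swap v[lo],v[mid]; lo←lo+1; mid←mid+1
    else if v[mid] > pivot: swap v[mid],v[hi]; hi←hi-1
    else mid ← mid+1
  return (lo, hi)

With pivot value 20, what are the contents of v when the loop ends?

17 9 14 11 8 13 5 7 10 4 20

lo=0 mid=0 hi=10
17<20: swap(0,0), lo=1 mid=1 ⇒ 17 9 20 14 11 8 13 5 7 10 4
9<20: swap(1,1), lo=2 mid=2 ⇒ 17 9 20 14 11 8 13 5 7 10 4
20=20: mid=3
14<20: swap(2,3), lo=3 mid=4 ⇒ 17 9 14 20 11 8 13 5 7 10 4
11<20: swap(3,4), lo=4 mid=5 ⇒ 17 9 14 11 20 8 13 5 7 10 4
8<20: swap(4,5), lo=5 mid=6 ⇒ 17 9 14 11 8 20 13 5 7 10 4
13<20: swap(5,6), lo=6 mid=7 ⇒ 17 9 14 11 8 13 20 5 7 10 4
5<20: swap(6,7), lo=7 mid=8 ⇒ 17 9 14 11 8 13 5 20 7 10 4
7<20: swap(7,8), lo=8 mid=9 ⇒ 17 9 14 11 8 13 5 7 20 10 4
10<20: swap(8,9), lo=9 mid=10 ⇒ 17 9 14 11 8 13 5 7 10 20 4
4<20: swap(9,10), lo=10 mid=11 ⇒ 17 9 14 11 8 13 5 7 10 4 20
done. lo=10 hi=10; v=17 9 14 11 8 13 5 7 10 4 20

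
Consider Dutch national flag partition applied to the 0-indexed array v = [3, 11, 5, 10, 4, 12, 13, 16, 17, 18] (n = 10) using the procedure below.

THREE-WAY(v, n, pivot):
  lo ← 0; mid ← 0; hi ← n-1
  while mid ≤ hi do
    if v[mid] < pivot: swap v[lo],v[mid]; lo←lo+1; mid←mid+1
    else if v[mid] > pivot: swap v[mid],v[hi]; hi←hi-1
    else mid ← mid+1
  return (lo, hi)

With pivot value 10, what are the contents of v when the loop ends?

[3, 4, 5, 10, 12, 13, 16, 17, 18, 11]

lo=0 mid=0 hi=9
3<10: swap(0,0), lo=1 mid=1 ⇒ [3, 11, 5, 10, 4, 12, 13, 16, 17, 18]
11>10: swap(1,9), hi=8 ⇒ [3, 18, 5, 10, 4, 12, 13, 16, 17, 11]
18>10: swap(1,8), hi=7 ⇒ [3, 17, 5, 10, 4, 12, 13, 16, 18, 11]
17>10: swap(1,7), hi=6 ⇒ [3, 16, 5, 10, 4, 12, 13, 17, 18, 11]
16>10: swap(1,6), hi=5 ⇒ [3, 13, 5, 10, 4, 12, 16, 17, 18, 11]
13>10: swap(1,5), hi=4 ⇒ [3, 12, 5, 10, 4, 13, 16, 17, 18, 11]
12>10: swap(1,4), hi=3 ⇒ [3, 4, 5, 10, 12, 13, 16, 17, 18, 11]
4<10: swap(1,1), lo=2 mid=2 ⇒ [3, 4, 5, 10, 12, 13, 16, 17, 18, 11]
5<10: swap(2,2), lo=3 mid=3 ⇒ [3, 4, 5, 10, 12, 13, 16, 17, 18, 11]
10=10: mid=4
done. lo=3 hi=3; v=[3, 4, 5, 10, 12, 13, 16, 17, 18, 11]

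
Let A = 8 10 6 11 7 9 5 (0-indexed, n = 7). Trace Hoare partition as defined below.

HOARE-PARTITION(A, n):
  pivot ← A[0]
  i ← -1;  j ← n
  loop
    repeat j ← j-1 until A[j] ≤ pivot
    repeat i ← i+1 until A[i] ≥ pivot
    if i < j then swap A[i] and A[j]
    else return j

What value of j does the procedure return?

2

pivot=8
j stops at 6 (5), i stops at 0 (8); swap ⇒ 5 10 6 11 7 9 8
j stops at 4 (7), i stops at 1 (10); swap ⇒ 5 7 6 11 10 9 8
j stops at 2, i stops at 3; i≥j ⇒ return 2. A=5 7 6 11 10 9 8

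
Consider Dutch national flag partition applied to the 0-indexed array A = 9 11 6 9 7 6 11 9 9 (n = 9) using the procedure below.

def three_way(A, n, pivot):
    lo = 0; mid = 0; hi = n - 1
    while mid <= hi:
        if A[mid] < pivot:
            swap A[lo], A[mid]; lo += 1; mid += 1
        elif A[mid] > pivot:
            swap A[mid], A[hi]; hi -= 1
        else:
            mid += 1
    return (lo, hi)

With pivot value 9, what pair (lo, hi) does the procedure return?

(3, 6)

lo=0 mid=0 hi=8
9=9: mid=1
11>9: swap(1,8), hi=7 ⇒ 9 9 6 9 7 6 11 9 11
9=9: mid=2
6<9: swap(0,2), lo=1 mid=3 ⇒ 6 9 9 9 7 6 11 9 11
9=9: mid=4
7<9: swap(1,4), lo=2 mid=5 ⇒ 6 7 9 9 9 6 11 9 11
6<9: swap(2,5), lo=3 mid=6 ⇒ 6 7 6 9 9 9 11 9 11
11>9: swap(6,7), hi=6 ⇒ 6 7 6 9 9 9 9 11 11
9=9: mid=7
done. lo=3 hi=6; A=6 7 6 9 9 9 9 11 11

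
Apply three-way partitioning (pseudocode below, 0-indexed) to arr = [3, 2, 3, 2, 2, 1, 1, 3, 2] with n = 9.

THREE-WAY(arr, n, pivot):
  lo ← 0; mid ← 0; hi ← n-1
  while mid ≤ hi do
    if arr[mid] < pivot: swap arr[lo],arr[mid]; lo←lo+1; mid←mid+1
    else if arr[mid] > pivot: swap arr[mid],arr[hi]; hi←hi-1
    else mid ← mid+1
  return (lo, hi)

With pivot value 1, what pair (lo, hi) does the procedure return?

pivot = 1; lo=0, mid=0, hi=8
arr[mid]=3>1: swap arr[0],arr[8]; hi=7 → [2, 2, 3, 2, 2, 1, 1, 3, 3]
arr[mid]=2>1: swap arr[0],arr[7]; hi=6 → [3, 2, 3, 2, 2, 1, 1, 2, 3]
arr[mid]=3>1: swap arr[0],arr[6]; hi=5 → [1, 2, 3, 2, 2, 1, 3, 2, 3]
arr[mid]=1=1: mid=1
arr[mid]=2>1: swap arr[1],arr[5]; hi=4 → [1, 1, 3, 2, 2, 2, 3, 2, 3]
arr[mid]=1=1: mid=2
arr[mid]=3>1: swap arr[2],arr[4]; hi=3 → [1, 1, 2, 2, 3, 2, 3, 2, 3]
arr[mid]=2>1: swap arr[2],arr[3]; hi=2 → [1, 1, 2, 2, 3, 2, 3, 2, 3]
arr[mid]=2>1: swap arr[2],arr[2]; hi=1 → [1, 1, 2, 2, 3, 2, 3, 2, 3]
end: lo=0, hi=1; arr = [1, 1, 2, 2, 3, 2, 3, 2, 3]

(0, 1)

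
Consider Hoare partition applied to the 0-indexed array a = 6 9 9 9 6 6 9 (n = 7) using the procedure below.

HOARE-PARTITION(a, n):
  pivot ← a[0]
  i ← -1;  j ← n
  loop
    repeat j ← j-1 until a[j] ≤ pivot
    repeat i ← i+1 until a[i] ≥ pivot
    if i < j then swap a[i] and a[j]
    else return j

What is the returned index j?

pivot=6
j stops at 5 (6), i stops at 0 (6); swap ⇒ 6 9 9 9 6 6 9
j stops at 4 (6), i stops at 1 (9); swap ⇒ 6 6 9 9 9 6 9
j stops at 1, i stops at 2; i≥j ⇒ return 1. a=6 6 9 9 9 6 9

1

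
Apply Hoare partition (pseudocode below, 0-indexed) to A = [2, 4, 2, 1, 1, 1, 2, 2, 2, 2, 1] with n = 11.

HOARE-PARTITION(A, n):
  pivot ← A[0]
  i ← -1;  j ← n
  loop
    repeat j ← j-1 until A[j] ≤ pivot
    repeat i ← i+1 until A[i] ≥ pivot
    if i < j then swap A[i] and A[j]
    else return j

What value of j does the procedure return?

6

pivot=2
j stops at 10 (1), i stops at 0 (2); swap ⇒ [1, 4, 2, 1, 1, 1, 2, 2, 2, 2, 2]
j stops at 9 (2), i stops at 1 (4); swap ⇒ [1, 2, 2, 1, 1, 1, 2, 2, 2, 4, 2]
j stops at 8 (2), i stops at 2 (2); swap ⇒ [1, 2, 2, 1, 1, 1, 2, 2, 2, 4, 2]
j stops at 7 (2), i stops at 6 (2); swap ⇒ [1, 2, 2, 1, 1, 1, 2, 2, 2, 4, 2]
j stops at 6, i stops at 7; i≥j ⇒ return 6. A=[1, 2, 2, 1, 1, 1, 2, 2, 2, 4, 2]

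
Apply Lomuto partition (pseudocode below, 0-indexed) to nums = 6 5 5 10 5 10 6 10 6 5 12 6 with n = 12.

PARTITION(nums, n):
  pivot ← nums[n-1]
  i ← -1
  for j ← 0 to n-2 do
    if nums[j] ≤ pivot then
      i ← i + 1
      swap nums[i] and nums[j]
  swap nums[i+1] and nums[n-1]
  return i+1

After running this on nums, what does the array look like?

6 5 5 5 6 6 5 6 10 10 12 10

pivot = nums[11] = 6; i = -1
j=0: nums[0]=6 ≤ 6 → i=0, swap nums[0],nums[0] (no change) → 6 5 5 10 5 10 6 10 6 5 12 6
j=1: nums[1]=5 ≤ 6 → i=1, swap nums[1],nums[1] (no change) → 6 5 5 10 5 10 6 10 6 5 12 6
j=2: nums[2]=5 ≤ 6 → i=2, swap nums[2],nums[2] (no change) → 6 5 5 10 5 10 6 10 6 5 12 6
j=3: nums[3]=10 > 6 → no swap
j=4: nums[4]=5 ≤ 6 → i=3, swap nums[3],nums[4] → 6 5 5 5 10 10 6 10 6 5 12 6
j=5: nums[5]=10 > 6 → no swap
j=6: nums[6]=6 ≤ 6 → i=4, swap nums[4],nums[6] → 6 5 5 5 6 10 10 10 6 5 12 6
j=7: nums[7]=10 > 6 → no swap
j=8: nums[8]=6 ≤ 6 → i=5, swap nums[5],nums[8] → 6 5 5 5 6 6 10 10 10 5 12 6
j=9: nums[9]=5 ≤ 6 → i=6, swap nums[6],nums[9] → 6 5 5 5 6 6 5 10 10 10 12 6
j=10: nums[10]=12 > 6 → no swap
final swap nums[7],nums[11] → 6 5 5 5 6 6 5 6 10 10 12 10; return 7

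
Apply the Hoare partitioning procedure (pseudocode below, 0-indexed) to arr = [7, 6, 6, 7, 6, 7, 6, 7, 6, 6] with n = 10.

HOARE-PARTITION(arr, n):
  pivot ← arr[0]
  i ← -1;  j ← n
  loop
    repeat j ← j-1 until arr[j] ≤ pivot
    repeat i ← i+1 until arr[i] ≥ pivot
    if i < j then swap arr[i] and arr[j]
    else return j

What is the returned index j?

6

pivot = arr[0] = 7; i = -1, j = 10
j→9 (arr[9]=6≤7), i→0 (arr[0]=7≥7); i<j, swap → [6, 6, 6, 7, 6, 7, 6, 7, 6, 7]
j→8 (arr[8]=6≤7), i→3 (arr[3]=7≥7); i<j, swap → [6, 6, 6, 6, 6, 7, 6, 7, 7, 7]
j→7 (arr[7]=7≤7), i→5 (arr[5]=7≥7); i<j, swap → [6, 6, 6, 6, 6, 7, 6, 7, 7, 7]
j→6, i→7; i≥j, return j=6. arr = [6, 6, 6, 6, 6, 7, 6, 7, 7, 7]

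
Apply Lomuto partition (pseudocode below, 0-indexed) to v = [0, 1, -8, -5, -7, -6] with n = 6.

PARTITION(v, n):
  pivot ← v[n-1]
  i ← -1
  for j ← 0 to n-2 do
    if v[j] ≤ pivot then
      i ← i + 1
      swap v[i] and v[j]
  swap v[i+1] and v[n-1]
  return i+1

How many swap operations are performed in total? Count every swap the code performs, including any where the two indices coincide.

pivot = v[5] = -6; i = -1
j=0: v[0]=0 > -6 → no swap
j=1: v[1]=1 > -6 → no swap
j=2: v[2]=-8 ≤ -6 → i=0, swap v[0],v[2] → [-8, 1, 0, -5, -7, -6]
j=3: v[3]=-5 > -6 → no swap
j=4: v[4]=-7 ≤ -6 → i=1, swap v[1],v[4] → [-8, -7, 0, -5, 1, -6]
final swap v[2],v[5] → [-8, -7, -6, -5, 1, 0]; return 2

3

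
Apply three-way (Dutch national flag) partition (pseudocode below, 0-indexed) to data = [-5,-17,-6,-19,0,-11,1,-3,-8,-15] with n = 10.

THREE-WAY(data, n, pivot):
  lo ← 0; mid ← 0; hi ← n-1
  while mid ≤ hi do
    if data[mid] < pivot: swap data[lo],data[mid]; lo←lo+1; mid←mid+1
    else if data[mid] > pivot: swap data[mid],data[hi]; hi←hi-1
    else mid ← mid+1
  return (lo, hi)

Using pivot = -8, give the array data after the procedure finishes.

[-15,-17,-19,-11,-8,1,-3,0,-6,-5]

pivot = -8; lo=0, mid=0, hi=9
data[mid]=-5>-8: swap data[0],data[9]; hi=8 → [-15,-17,-6,-19,0,-11,1,-3,-8,-5]
data[mid]=-15<-8: swap data[0],data[0]; lo=1,mid=1 → [-15,-17,-6,-19,0,-11,1,-3,-8,-5]
data[mid]=-17<-8: swap data[1],data[1]; lo=2,mid=2 → [-15,-17,-6,-19,0,-11,1,-3,-8,-5]
data[mid]=-6>-8: swap data[2],data[8]; hi=7 → [-15,-17,-8,-19,0,-11,1,-3,-6,-5]
data[mid]=-8=-8: mid=3
data[mid]=-19<-8: swap data[2],data[3]; lo=3,mid=4 → [-15,-17,-19,-8,0,-11,1,-3,-6,-5]
data[mid]=0>-8: swap data[4],data[7]; hi=6 → [-15,-17,-19,-8,-3,-11,1,0,-6,-5]
data[mid]=-3>-8: swap data[4],data[6]; hi=5 → [-15,-17,-19,-8,1,-11,-3,0,-6,-5]
data[mid]=1>-8: swap data[4],data[5]; hi=4 → [-15,-17,-19,-8,-11,1,-3,0,-6,-5]
data[mid]=-11<-8: swap data[3],data[4]; lo=4,mid=5 → [-15,-17,-19,-11,-8,1,-3,0,-6,-5]
end: lo=4, hi=4; data = [-15,-17,-19,-11,-8,1,-3,0,-6,-5]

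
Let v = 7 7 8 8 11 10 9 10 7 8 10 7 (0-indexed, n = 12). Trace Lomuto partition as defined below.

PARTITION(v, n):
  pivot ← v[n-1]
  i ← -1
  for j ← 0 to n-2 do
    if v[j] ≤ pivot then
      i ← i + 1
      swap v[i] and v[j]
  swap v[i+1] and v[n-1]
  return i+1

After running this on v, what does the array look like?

pivot=7, i=-1
j=0: 7≤7, i=0, swap(0,0) ⇒ 7 7 8 8 11 10 9 10 7 8 10 7
j=1: 7≤7, i=1, swap(1,1) ⇒ 7 7 8 8 11 10 9 10 7 8 10 7
j=2: 8>7, skip
j=3: 8>7, skip
j=4: 11>7, skip
j=5: 10>7, skip
j=6: 9>7, skip
j=7: 10>7, skip
j=8: 7≤7, i=2, swap(2,8) ⇒ 7 7 7 8 11 10 9 10 8 8 10 7
j=9: 8>7, skip
j=10: 10>7, skip
swap(3,11) ⇒ 7 7 7 7 11 10 9 10 8 8 10 8; return 3

7 7 7 7 11 10 9 10 8 8 10 8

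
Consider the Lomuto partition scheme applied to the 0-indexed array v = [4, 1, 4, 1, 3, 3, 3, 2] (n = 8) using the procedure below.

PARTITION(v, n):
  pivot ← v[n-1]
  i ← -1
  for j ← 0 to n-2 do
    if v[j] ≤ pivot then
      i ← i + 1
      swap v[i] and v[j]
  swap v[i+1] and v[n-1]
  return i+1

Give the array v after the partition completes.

[1, 1, 2, 4, 3, 3, 3, 4]

pivot = v[7] = 2; i = -1
j=0: v[0]=4 > 2 → no swap
j=1: v[1]=1 ≤ 2 → i=0, swap v[0],v[1] → [1, 4, 4, 1, 3, 3, 3, 2]
j=2: v[2]=4 > 2 → no swap
j=3: v[3]=1 ≤ 2 → i=1, swap v[1],v[3] → [1, 1, 4, 4, 3, 3, 3, 2]
j=4: v[4]=3 > 2 → no swap
j=5: v[5]=3 > 2 → no swap
j=6: v[6]=3 > 2 → no swap
final swap v[2],v[7] → [1, 1, 2, 4, 3, 3, 3, 4]; return 2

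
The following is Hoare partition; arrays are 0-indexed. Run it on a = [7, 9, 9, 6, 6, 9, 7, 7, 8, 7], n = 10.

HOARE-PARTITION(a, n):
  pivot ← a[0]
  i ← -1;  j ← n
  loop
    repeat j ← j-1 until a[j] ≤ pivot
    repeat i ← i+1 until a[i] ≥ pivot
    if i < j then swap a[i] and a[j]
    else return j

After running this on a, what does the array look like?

pivot = a[0] = 7; i = -1, j = 10
j→9 (a[9]=7≤7), i→0 (a[0]=7≥7); i<j, swap → [7, 9, 9, 6, 6, 9, 7, 7, 8, 7]
j→7 (a[7]=7≤7), i→1 (a[1]=9≥7); i<j, swap → [7, 7, 9, 6, 6, 9, 7, 9, 8, 7]
j→6 (a[6]=7≤7), i→2 (a[2]=9≥7); i<j, swap → [7, 7, 7, 6, 6, 9, 9, 9, 8, 7]
j→4, i→5; i≥j, return j=4. a = [7, 7, 7, 6, 6, 9, 9, 9, 8, 7]

[7, 7, 7, 6, 6, 9, 9, 9, 8, 7]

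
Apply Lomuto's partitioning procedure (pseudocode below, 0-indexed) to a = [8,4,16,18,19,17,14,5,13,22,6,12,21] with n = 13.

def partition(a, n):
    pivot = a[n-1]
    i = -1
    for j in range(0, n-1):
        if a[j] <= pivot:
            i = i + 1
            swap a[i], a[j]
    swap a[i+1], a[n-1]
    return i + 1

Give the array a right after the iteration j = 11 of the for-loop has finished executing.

[8,4,16,18,19,17,14,5,13,6,12,22,21]

pivot=21, i=-1
j=0: 8≤21, i=0, swap(0,0) ⇒ [8,4,16,18,19,17,14,5,13,22,6,12,21]
j=1: 4≤21, i=1, swap(1,1) ⇒ [8,4,16,18,19,17,14,5,13,22,6,12,21]
j=2: 16≤21, i=2, swap(2,2) ⇒ [8,4,16,18,19,17,14,5,13,22,6,12,21]
j=3: 18≤21, i=3, swap(3,3) ⇒ [8,4,16,18,19,17,14,5,13,22,6,12,21]
j=4: 19≤21, i=4, swap(4,4) ⇒ [8,4,16,18,19,17,14,5,13,22,6,12,21]
j=5: 17≤21, i=5, swap(5,5) ⇒ [8,4,16,18,19,17,14,5,13,22,6,12,21]
j=6: 14≤21, i=6, swap(6,6) ⇒ [8,4,16,18,19,17,14,5,13,22,6,12,21]
j=7: 5≤21, i=7, swap(7,7) ⇒ [8,4,16,18,19,17,14,5,13,22,6,12,21]
j=8: 13≤21, i=8, swap(8,8) ⇒ [8,4,16,18,19,17,14,5,13,22,6,12,21]
j=9: 22>21, skip
j=10: 6≤21, i=9, swap(9,10) ⇒ [8,4,16,18,19,17,14,5,13,6,22,12,21]
j=11: 12≤21, i=10, swap(10,11) ⇒ [8,4,16,18,19,17,14,5,13,6,12,22,21]
(after j=11) a = [8,4,16,18,19,17,14,5,13,6,12,22,21]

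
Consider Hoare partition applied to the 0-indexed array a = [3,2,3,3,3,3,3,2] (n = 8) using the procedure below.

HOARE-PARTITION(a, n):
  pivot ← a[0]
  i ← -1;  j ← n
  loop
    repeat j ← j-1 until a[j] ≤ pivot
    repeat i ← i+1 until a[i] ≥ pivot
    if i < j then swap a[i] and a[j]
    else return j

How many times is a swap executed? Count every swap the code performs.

pivot = a[0] = 3; i = -1, j = 8
j→7 (a[7]=2≤3), i→0 (a[0]=3≥3); i<j, swap → [2,2,3,3,3,3,3,3]
j→6 (a[6]=3≤3), i→2 (a[2]=3≥3); i<j, swap → [2,2,3,3,3,3,3,3]
j→5 (a[5]=3≤3), i→3 (a[3]=3≥3); i<j, swap → [2,2,3,3,3,3,3,3]
j→4, i→4; i≥j, return j=4. a = [2,2,3,3,3,3,3,3]

3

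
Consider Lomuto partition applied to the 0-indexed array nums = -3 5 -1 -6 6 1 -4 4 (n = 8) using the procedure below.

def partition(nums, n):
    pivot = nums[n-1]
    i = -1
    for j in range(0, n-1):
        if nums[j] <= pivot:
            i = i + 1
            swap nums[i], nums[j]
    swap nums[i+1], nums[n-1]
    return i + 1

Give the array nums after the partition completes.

-3 -1 -6 1 -4 4 6 5

pivot=4, i=-1
j=0: -3≤4, i=0, swap(0,0) ⇒ -3 5 -1 -6 6 1 -4 4
j=1: 5>4, skip
j=2: -1≤4, i=1, swap(1,2) ⇒ -3 -1 5 -6 6 1 -4 4
j=3: -6≤4, i=2, swap(2,3) ⇒ -3 -1 -6 5 6 1 -4 4
j=4: 6>4, skip
j=5: 1≤4, i=3, swap(3,5) ⇒ -3 -1 -6 1 6 5 -4 4
j=6: -4≤4, i=4, swap(4,6) ⇒ -3 -1 -6 1 -4 5 6 4
swap(5,7) ⇒ -3 -1 -6 1 -4 4 6 5; return 5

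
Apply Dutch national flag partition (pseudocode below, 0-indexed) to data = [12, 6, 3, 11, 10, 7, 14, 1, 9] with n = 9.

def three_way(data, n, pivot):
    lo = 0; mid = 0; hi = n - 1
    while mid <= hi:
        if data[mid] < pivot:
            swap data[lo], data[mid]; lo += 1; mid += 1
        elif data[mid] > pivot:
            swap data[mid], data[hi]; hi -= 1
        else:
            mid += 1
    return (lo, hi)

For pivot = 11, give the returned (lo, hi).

(6, 6)

lo=0 mid=0 hi=8
12>11: swap(0,8), hi=7 ⇒ [9, 6, 3, 11, 10, 7, 14, 1, 12]
9<11: swap(0,0), lo=1 mid=1 ⇒ [9, 6, 3, 11, 10, 7, 14, 1, 12]
6<11: swap(1,1), lo=2 mid=2 ⇒ [9, 6, 3, 11, 10, 7, 14, 1, 12]
3<11: swap(2,2), lo=3 mid=3 ⇒ [9, 6, 3, 11, 10, 7, 14, 1, 12]
11=11: mid=4
10<11: swap(3,4), lo=4 mid=5 ⇒ [9, 6, 3, 10, 11, 7, 14, 1, 12]
7<11: swap(4,5), lo=5 mid=6 ⇒ [9, 6, 3, 10, 7, 11, 14, 1, 12]
14>11: swap(6,7), hi=6 ⇒ [9, 6, 3, 10, 7, 11, 1, 14, 12]
1<11: swap(5,6), lo=6 mid=7 ⇒ [9, 6, 3, 10, 7, 1, 11, 14, 12]
done. lo=6 hi=6; data=[9, 6, 3, 10, 7, 1, 11, 14, 12]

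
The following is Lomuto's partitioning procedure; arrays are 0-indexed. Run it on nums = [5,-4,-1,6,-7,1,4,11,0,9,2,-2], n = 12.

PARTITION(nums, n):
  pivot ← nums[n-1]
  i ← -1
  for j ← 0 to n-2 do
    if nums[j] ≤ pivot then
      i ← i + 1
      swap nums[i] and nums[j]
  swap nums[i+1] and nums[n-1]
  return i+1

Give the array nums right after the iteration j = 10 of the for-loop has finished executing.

pivot = nums[11] = -2; i = -1
j=0: nums[0]=5 > -2 → no swap
j=1: nums[1]=-4 ≤ -2 → i=0, swap nums[0],nums[1] → [-4,5,-1,6,-7,1,4,11,0,9,2,-2]
j=2: nums[2]=-1 > -2 → no swap
j=3: nums[3]=6 > -2 → no swap
j=4: nums[4]=-7 ≤ -2 → i=1, swap nums[1],nums[4] → [-4,-7,-1,6,5,1,4,11,0,9,2,-2]
j=5: nums[5]=1 > -2 → no swap
j=6: nums[6]=4 > -2 → no swap
j=7: nums[7]=11 > -2 → no swap
j=8: nums[8]=0 > -2 → no swap
j=9: nums[9]=9 > -2 → no swap
j=10: nums[10]=2 > -2 → no swap
(after j=10) nums = [-4,-7,-1,6,5,1,4,11,0,9,2,-2]

[-4,-7,-1,6,5,1,4,11,0,9,2,-2]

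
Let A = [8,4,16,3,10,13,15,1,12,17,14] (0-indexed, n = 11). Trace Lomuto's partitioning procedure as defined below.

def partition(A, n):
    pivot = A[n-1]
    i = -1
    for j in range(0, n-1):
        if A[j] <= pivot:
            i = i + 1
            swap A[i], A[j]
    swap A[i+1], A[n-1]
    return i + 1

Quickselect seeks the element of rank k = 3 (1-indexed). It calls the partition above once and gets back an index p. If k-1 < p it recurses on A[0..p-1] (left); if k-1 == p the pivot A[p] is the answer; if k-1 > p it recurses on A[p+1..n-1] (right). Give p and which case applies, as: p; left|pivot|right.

pivot = A[10] = 14; i = -1
j=0: A[0]=8 ≤ 14 → i=0, swap A[0],A[0] (no change) → [8,4,16,3,10,13,15,1,12,17,14]
j=1: A[1]=4 ≤ 14 → i=1, swap A[1],A[1] (no change) → [8,4,16,3,10,13,15,1,12,17,14]
j=2: A[2]=16 > 14 → no swap
j=3: A[3]=3 ≤ 14 → i=2, swap A[2],A[3] → [8,4,3,16,10,13,15,1,12,17,14]
j=4: A[4]=10 ≤ 14 → i=3, swap A[3],A[4] → [8,4,3,10,16,13,15,1,12,17,14]
j=5: A[5]=13 ≤ 14 → i=4, swap A[4],A[5] → [8,4,3,10,13,16,15,1,12,17,14]
j=6: A[6]=15 > 14 → no swap
j=7: A[7]=1 ≤ 14 → i=5, swap A[5],A[7] → [8,4,3,10,13,1,15,16,12,17,14]
j=8: A[8]=12 ≤ 14 → i=6, swap A[6],A[8] → [8,4,3,10,13,1,12,16,15,17,14]
j=9: A[9]=17 > 14 → no swap
final swap A[7],A[10] → [8,4,3,10,13,1,12,14,15,17,16]; return 7
p = 7; k-1 = 2 < 7 ⇒ left

7; left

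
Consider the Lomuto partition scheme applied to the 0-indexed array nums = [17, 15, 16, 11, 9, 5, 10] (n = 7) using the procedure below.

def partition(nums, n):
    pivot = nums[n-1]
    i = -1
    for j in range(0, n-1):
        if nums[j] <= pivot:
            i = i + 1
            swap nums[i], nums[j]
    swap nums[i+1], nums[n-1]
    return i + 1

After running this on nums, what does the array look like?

[9, 5, 10, 11, 17, 15, 16]

pivot=10, i=-1
j=0: 17>10, skip
j=1: 15>10, skip
j=2: 16>10, skip
j=3: 11>10, skip
j=4: 9≤10, i=0, swap(0,4) ⇒ [9, 15, 16, 11, 17, 5, 10]
j=5: 5≤10, i=1, swap(1,5) ⇒ [9, 5, 16, 11, 17, 15, 10]
swap(2,6) ⇒ [9, 5, 10, 11, 17, 15, 16]; return 2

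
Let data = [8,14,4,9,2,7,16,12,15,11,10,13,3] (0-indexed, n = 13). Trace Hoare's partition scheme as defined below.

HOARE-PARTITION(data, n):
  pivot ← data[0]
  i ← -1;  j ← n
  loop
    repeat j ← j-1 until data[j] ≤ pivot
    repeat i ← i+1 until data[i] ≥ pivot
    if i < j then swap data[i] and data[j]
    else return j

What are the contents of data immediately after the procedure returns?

pivot=8
j stops at 12 (3), i stops at 0 (8); swap ⇒ [3,14,4,9,2,7,16,12,15,11,10,13,8]
j stops at 5 (7), i stops at 1 (14); swap ⇒ [3,7,4,9,2,14,16,12,15,11,10,13,8]
j stops at 4 (2), i stops at 3 (9); swap ⇒ [3,7,4,2,9,14,16,12,15,11,10,13,8]
j stops at 3, i stops at 4; i≥j ⇒ return 3. data=[3,7,4,2,9,14,16,12,15,11,10,13,8]

[3,7,4,2,9,14,16,12,15,11,10,13,8]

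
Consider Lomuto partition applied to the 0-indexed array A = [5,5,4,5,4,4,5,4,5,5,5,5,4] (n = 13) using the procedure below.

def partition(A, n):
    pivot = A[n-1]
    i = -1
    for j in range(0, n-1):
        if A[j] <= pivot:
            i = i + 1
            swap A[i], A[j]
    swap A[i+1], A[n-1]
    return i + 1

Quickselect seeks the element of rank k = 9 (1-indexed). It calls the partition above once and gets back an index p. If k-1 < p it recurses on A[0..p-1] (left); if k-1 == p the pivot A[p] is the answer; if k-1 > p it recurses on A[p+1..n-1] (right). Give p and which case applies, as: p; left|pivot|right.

4; right

pivot=4, i=-1
j=0: 5>4, skip
j=1: 5>4, skip
j=2: 4≤4, i=0, swap(0,2) ⇒ [4,5,5,5,4,4,5,4,5,5,5,5,4]
j=3: 5>4, skip
j=4: 4≤4, i=1, swap(1,4) ⇒ [4,4,5,5,5,4,5,4,5,5,5,5,4]
j=5: 4≤4, i=2, swap(2,5) ⇒ [4,4,4,5,5,5,5,4,5,5,5,5,4]
j=6: 5>4, skip
j=7: 4≤4, i=3, swap(3,7) ⇒ [4,4,4,4,5,5,5,5,5,5,5,5,4]
j=8: 5>4, skip
j=9: 5>4, skip
j=10: 5>4, skip
j=11: 5>4, skip
swap(4,12) ⇒ [4,4,4,4,4,5,5,5,5,5,5,5,5]; return 4
p = 4; k-1 = 8 > 4 ⇒ right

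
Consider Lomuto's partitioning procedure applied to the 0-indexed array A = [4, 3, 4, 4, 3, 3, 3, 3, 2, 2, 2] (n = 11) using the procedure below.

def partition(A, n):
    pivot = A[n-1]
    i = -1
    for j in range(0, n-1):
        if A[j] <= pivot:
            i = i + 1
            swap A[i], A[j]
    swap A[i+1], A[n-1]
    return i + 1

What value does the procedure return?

pivot=2, i=-1
j=0: 4>2, skip
j=1: 3>2, skip
j=2: 4>2, skip
j=3: 4>2, skip
j=4: 3>2, skip
j=5: 3>2, skip
j=6: 3>2, skip
j=7: 3>2, skip
j=8: 2≤2, i=0, swap(0,8) ⇒ [2, 3, 4, 4, 3, 3, 3, 3, 4, 2, 2]
j=9: 2≤2, i=1, swap(1,9) ⇒ [2, 2, 4, 4, 3, 3, 3, 3, 4, 3, 2]
swap(2,10) ⇒ [2, 2, 2, 4, 3, 3, 3, 3, 4, 3, 4]; return 2

2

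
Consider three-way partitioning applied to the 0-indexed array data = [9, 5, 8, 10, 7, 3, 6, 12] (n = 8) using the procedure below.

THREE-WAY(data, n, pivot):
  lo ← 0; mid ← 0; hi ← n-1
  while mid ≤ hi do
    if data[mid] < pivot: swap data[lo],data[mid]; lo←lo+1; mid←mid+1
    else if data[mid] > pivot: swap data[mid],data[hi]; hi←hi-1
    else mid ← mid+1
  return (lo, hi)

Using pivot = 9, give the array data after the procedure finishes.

pivot = 9; lo=0, mid=0, hi=7
data[mid]=9=9: mid=1
data[mid]=5<9: swap data[0],data[1]; lo=1,mid=2 → [5, 9, 8, 10, 7, 3, 6, 12]
data[mid]=8<9: swap data[1],data[2]; lo=2,mid=3 → [5, 8, 9, 10, 7, 3, 6, 12]
data[mid]=10>9: swap data[3],data[7]; hi=6 → [5, 8, 9, 12, 7, 3, 6, 10]
data[mid]=12>9: swap data[3],data[6]; hi=5 → [5, 8, 9, 6, 7, 3, 12, 10]
data[mid]=6<9: swap data[2],data[3]; lo=3,mid=4 → [5, 8, 6, 9, 7, 3, 12, 10]
data[mid]=7<9: swap data[3],data[4]; lo=4,mid=5 → [5, 8, 6, 7, 9, 3, 12, 10]
data[mid]=3<9: swap data[4],data[5]; lo=5,mid=6 → [5, 8, 6, 7, 3, 9, 12, 10]
end: lo=5, hi=5; data = [5, 8, 6, 7, 3, 9, 12, 10]

[5, 8, 6, 7, 3, 9, 12, 10]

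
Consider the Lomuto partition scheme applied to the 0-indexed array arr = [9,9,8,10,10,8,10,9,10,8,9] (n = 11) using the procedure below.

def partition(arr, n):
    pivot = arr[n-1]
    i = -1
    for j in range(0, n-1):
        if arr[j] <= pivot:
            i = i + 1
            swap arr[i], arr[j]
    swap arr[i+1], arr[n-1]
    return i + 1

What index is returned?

6

pivot = arr[10] = 9; i = -1
j=0: arr[0]=9 ≤ 9 → i=0, swap arr[0],arr[0] (no change) → [9,9,8,10,10,8,10,9,10,8,9]
j=1: arr[1]=9 ≤ 9 → i=1, swap arr[1],arr[1] (no change) → [9,9,8,10,10,8,10,9,10,8,9]
j=2: arr[2]=8 ≤ 9 → i=2, swap arr[2],arr[2] (no change) → [9,9,8,10,10,8,10,9,10,8,9]
j=3: arr[3]=10 > 9 → no swap
j=4: arr[4]=10 > 9 → no swap
j=5: arr[5]=8 ≤ 9 → i=3, swap arr[3],arr[5] → [9,9,8,8,10,10,10,9,10,8,9]
j=6: arr[6]=10 > 9 → no swap
j=7: arr[7]=9 ≤ 9 → i=4, swap arr[4],arr[7] → [9,9,8,8,9,10,10,10,10,8,9]
j=8: arr[8]=10 > 9 → no swap
j=9: arr[9]=8 ≤ 9 → i=5, swap arr[5],arr[9] → [9,9,8,8,9,8,10,10,10,10,9]
final swap arr[6],arr[10] → [9,9,8,8,9,8,9,10,10,10,10]; return 6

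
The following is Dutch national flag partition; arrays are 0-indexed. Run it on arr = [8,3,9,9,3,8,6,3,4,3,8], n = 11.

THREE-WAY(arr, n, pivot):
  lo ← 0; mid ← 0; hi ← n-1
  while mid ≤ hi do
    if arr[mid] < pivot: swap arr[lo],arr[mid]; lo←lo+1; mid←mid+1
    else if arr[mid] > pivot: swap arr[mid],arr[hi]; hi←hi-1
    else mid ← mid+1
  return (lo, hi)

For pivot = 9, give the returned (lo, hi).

(9, 10)

pivot = 9; lo=0, mid=0, hi=10
arr[mid]=8<9: swap arr[0],arr[0]; lo=1,mid=1 → [8,3,9,9,3,8,6,3,4,3,8]
arr[mid]=3<9: swap arr[1],arr[1]; lo=2,mid=2 → [8,3,9,9,3,8,6,3,4,3,8]
arr[mid]=9=9: mid=3
arr[mid]=9=9: mid=4
arr[mid]=3<9: swap arr[2],arr[4]; lo=3,mid=5 → [8,3,3,9,9,8,6,3,4,3,8]
arr[mid]=8<9: swap arr[3],arr[5]; lo=4,mid=6 → [8,3,3,8,9,9,6,3,4,3,8]
arr[mid]=6<9: swap arr[4],arr[6]; lo=5,mid=7 → [8,3,3,8,6,9,9,3,4,3,8]
arr[mid]=3<9: swap arr[5],arr[7]; lo=6,mid=8 → [8,3,3,8,6,3,9,9,4,3,8]
arr[mid]=4<9: swap arr[6],arr[8]; lo=7,mid=9 → [8,3,3,8,6,3,4,9,9,3,8]
arr[mid]=3<9: swap arr[7],arr[9]; lo=8,mid=10 → [8,3,3,8,6,3,4,3,9,9,8]
arr[mid]=8<9: swap arr[8],arr[10]; lo=9,mid=11 → [8,3,3,8,6,3,4,3,8,9,9]
end: lo=9, hi=10; arr = [8,3,3,8,6,3,4,3,8,9,9]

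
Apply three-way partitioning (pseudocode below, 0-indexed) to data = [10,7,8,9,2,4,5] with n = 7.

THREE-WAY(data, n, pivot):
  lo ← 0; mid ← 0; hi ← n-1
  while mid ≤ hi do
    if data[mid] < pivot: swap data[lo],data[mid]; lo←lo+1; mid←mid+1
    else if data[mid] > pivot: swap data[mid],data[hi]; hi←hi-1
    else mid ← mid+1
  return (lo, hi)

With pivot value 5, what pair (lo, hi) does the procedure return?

(2, 2)

lo=0 mid=0 hi=6
10>5: swap(0,6), hi=5 ⇒ [5,7,8,9,2,4,10]
5=5: mid=1
7>5: swap(1,5), hi=4 ⇒ [5,4,8,9,2,7,10]
4<5: swap(0,1), lo=1 mid=2 ⇒ [4,5,8,9,2,7,10]
8>5: swap(2,4), hi=3 ⇒ [4,5,2,9,8,7,10]
2<5: swap(1,2), lo=2 mid=3 ⇒ [4,2,5,9,8,7,10]
9>5: swap(3,3), hi=2 ⇒ [4,2,5,9,8,7,10]
done. lo=2 hi=2; data=[4,2,5,9,8,7,10]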